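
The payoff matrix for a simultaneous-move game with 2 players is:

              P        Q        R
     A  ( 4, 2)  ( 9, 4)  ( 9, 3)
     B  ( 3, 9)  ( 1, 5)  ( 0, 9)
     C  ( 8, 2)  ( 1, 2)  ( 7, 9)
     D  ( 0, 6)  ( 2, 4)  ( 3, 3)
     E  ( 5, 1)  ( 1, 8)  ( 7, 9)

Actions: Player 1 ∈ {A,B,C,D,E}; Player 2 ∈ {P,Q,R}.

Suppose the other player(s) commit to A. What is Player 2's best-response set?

u_2(P vs A) = 2
u_2(Q vs A) = 4
u_2(R vs A) = 3
max payoff 4 at {Q}

argmax u_2 = {Q}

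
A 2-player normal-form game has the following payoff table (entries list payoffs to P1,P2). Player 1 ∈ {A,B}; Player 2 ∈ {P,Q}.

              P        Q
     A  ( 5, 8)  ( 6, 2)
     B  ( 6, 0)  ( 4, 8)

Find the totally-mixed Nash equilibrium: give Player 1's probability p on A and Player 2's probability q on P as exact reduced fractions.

(p,q) = (4/7, 2/3)

P1 indiff ⇒ q·5+(1-q)·6 = q·6+(1-q)·4 ⇒ q(-1) = (1-q)(-2) ⇒ q = 2/3
P2 indiff ⇒ p·8+(1-p)·0 = p·2+(1-p)·8 ⇒ p(6) = (1-p)(8) ⇒ p = 4/7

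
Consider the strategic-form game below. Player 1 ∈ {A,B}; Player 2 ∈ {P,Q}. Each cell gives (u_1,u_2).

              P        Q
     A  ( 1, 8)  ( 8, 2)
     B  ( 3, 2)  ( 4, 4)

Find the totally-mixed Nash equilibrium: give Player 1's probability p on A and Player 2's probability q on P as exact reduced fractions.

P1 indiff ⇒ q·1+(1-q)·8 = q·3+(1-q)·4 ⇒ q(-2) = (1-q)(-4) ⇒ q = 2/3
P2 indiff ⇒ p·8+(1-p)·2 = p·2+(1-p)·4 ⇒ p(6) = (1-p)(2) ⇒ p = 1/4

P1 mixes 1/4 on A; P2 mixes 2/3 on P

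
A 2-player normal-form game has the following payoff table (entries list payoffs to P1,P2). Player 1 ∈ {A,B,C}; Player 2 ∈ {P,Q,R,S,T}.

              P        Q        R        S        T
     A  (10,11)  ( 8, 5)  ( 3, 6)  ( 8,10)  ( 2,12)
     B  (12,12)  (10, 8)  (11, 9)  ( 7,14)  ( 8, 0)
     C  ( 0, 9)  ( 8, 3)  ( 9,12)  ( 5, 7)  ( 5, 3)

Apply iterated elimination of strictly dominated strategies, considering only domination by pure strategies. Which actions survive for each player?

P1 drop C (B beats it: P:12>0 Q:10>8 R:11>9 S:7>5 T:8>5)
P2 drop Q (P beats it: A:11>5 B:12>8)
P2 drop R (P beats it: A:11>6 B:12>9)
P1→{A,B} P2→{P,S,T}

IESDS → P1:{A,B} P2:{P,S,T}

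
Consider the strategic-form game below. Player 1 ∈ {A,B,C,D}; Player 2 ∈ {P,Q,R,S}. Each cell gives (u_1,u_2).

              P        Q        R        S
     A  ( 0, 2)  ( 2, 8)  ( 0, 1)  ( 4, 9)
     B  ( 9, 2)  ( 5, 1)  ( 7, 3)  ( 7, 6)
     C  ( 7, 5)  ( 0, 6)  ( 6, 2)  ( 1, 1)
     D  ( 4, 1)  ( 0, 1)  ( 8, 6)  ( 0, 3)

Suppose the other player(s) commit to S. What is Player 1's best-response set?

BR_1 = {B}

u_1(A vs S) = 4
u_1(B vs S) = 7
u_1(C vs S) = 1
u_1(D vs S) = 0
max payoff 7 at {B}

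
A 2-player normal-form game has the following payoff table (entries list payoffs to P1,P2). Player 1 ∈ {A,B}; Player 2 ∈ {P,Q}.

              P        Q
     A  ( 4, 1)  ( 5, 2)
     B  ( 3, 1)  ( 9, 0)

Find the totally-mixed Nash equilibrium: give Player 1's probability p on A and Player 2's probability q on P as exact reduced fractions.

(p,q) = (1/2, 4/5)

P1 indiff ⇒ q·4+(1-q)·5 = q·3+(1-q)·9 ⇒ q(1) = (1-q)(4) ⇒ q = 4/5
P2 indiff ⇒ p·1+(1-p)·1 = p·2+(1-p)·0 ⇒ p(-1) = (1-p)(-1) ⇒ p = 1/2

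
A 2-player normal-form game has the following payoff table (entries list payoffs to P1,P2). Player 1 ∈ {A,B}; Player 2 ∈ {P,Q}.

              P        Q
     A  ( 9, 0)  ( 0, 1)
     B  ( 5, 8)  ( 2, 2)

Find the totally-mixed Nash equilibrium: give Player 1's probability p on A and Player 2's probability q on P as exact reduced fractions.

P1 indiff ⇒ q·9+(1-q)·0 = q·5+(1-q)·2 ⇒ q(4) = (1-q)(2) ⇒ q = 1/3
P2 indiff ⇒ p·0+(1-p)·8 = p·1+(1-p)·2 ⇒ p(-1) = (1-p)(-6) ⇒ p = 6/7

P1 mixes 6/7 on A; P2 mixes 1/3 on P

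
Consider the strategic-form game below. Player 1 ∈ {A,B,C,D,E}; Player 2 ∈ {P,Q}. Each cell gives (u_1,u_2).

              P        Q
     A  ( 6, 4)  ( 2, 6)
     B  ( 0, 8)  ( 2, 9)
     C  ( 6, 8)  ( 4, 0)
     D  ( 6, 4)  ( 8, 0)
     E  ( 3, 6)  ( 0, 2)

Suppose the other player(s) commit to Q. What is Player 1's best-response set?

u_1(A vs Q) = 2
u_1(B vs Q) = 2
u_1(C vs Q) = 4
u_1(D vs Q) = 8
u_1(E vs Q) = 0
max payoff 8 at {D}

P1 best: {D}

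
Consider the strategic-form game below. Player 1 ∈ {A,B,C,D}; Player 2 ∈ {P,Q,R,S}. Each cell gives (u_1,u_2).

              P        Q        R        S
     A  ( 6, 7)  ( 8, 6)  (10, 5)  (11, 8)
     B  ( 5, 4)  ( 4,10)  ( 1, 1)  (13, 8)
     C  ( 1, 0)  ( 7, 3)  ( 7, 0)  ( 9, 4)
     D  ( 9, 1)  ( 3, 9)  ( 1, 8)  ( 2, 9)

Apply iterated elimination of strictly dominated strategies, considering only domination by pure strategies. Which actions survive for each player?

IESDS → P1:{A,B} P2:{Q,S}

P1 drop C (A beats it: P:6>1 Q:8>7 R:10>7 S:11>9)
P2 drop P (S beats it: A:8>7 B:8>4 D:9>1)
P1 drop D (A beats it: Q:8>3 R:10>1 S:11>2)
P2 drop R (Q beats it: A:6>5 B:10>1)
P1→{A,B} P2→{Q,S}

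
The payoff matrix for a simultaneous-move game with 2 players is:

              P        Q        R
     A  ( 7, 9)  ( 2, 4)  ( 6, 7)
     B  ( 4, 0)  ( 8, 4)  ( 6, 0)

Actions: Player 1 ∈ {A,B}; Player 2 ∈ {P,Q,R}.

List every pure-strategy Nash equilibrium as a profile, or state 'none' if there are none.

(A,P): NE
(A,Q): not NE [P1→B gives 8>2; P2→P gives 9>4]
(A,R): not NE [P2→P gives 9>7]
(B,P): not NE [P1→A gives 7>4; P2→Q gives 4>0]
(B,Q): NE
(B,R): not NE [P2→Q gives 4>0]

NE set: (A,P), (B,Q)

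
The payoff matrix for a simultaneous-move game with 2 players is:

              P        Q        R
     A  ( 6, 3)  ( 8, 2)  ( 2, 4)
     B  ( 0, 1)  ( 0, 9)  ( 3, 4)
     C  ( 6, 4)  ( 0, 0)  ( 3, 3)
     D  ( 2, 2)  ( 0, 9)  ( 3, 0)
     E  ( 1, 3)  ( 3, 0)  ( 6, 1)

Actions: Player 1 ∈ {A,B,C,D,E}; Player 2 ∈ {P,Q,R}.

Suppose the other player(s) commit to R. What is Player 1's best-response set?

BR_1 = {E}

u_1(A vs R) = 2
u_1(B vs R) = 3
u_1(C vs R) = 3
u_1(D vs R) = 3
u_1(E vs R) = 6
max payoff 6 at {E}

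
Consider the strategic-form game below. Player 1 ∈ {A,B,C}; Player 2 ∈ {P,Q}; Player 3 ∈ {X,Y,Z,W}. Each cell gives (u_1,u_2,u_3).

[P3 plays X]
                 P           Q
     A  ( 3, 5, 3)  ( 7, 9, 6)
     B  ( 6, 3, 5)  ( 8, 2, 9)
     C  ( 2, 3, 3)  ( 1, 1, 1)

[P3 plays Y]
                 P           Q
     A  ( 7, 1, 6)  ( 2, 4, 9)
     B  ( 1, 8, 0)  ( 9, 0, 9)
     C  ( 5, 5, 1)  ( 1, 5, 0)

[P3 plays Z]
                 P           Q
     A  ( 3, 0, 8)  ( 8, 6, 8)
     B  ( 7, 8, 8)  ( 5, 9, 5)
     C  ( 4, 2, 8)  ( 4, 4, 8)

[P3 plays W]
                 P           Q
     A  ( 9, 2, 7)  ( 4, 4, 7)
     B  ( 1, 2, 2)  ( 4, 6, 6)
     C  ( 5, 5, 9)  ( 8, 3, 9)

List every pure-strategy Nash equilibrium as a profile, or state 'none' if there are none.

Equilibria: none

(A,P,X): not NE [P1→B gives 6>3; P2→Q gives 9>5; P3→Z gives 8>3]
(A,P,Y): not NE [P2→Q gives 4>1; P3→Z gives 8>6]
(A,P,Z): not NE [P1→B gives 7>3; P2→Q gives 6>0]
(A,P,W): not NE [P2→Q gives 4>2; P3→Z gives 8>7]
(A,Q,X): not NE [P1→B gives 8>7; P3→Y gives 9>6]
(A,Q,Y): not NE [P1→B gives 9>2]
(A,Q,Z): not NE [P3→Y gives 9>8]
(A,Q,W): not NE [P1→C gives 8>4; P3→Y gives 9>7]
(B,P,X): not NE [P3→Z gives 8>5]
(B,P,Y): not NE [P1→A gives 7>1; P3→Z gives 8>0]
(B,P,Z): not NE [P2→Q gives 9>8]
(B,P,W): not NE [P1→A gives 9>1; P2→Q gives 6>2; P3→Z gives 8>2]
(B,Q,X): not NE [P2→P gives 3>2]
(B,Q,Y): not NE [P2→P gives 8>0]
(B,Q,Z): not NE [P1→A gives 8>5; P3→Y gives 9>5]
(B,Q,W): not NE [P1→C gives 8>4; P3→Y gives 9>6]
(C,P,X): not NE [P1→B gives 6>2; P3→W gives 9>3]
(C,P,Y): not NE [P1→A gives 7>5; P3→W gives 9>1]
(C,P,Z): not NE [P1→B gives 7>4; P2→Q gives 4>2; P3→W gives 9>8]
(C,P,W): not NE [P1→A gives 9>5]
(C,Q,X): not NE [P1→B gives 8>1; P2→P gives 3>1; P3→W gives 9>1]
(C,Q,Y): not NE [P1→B gives 9>1; P3→W gives 9>0]
(C,Q,Z): not NE [P1→A gives 8>4; P3→W gives 9>8]
(C,Q,W): not NE [P2→P gives 5>3]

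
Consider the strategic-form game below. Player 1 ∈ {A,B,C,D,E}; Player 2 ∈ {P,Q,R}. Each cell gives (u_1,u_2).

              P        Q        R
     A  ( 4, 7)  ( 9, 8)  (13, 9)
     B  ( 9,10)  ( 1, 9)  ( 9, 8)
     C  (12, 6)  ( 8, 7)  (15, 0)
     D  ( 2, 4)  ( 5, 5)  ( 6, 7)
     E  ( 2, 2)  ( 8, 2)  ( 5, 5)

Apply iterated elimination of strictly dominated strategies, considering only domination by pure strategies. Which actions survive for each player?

Remaining: P1:{A,C} P2:{Q,R}

P1 drop B (C beats it: P:12>9 Q:8>1 R:15>9)
P1 drop D (A beats it: P:4>2 Q:9>5 R:13>6)
P1 drop E (A beats it: P:4>2 Q:9>8 R:13>5)
P2 drop P (Q beats it: A:8>7 C:7>6)
P1→{A,C} P2→{Q,R}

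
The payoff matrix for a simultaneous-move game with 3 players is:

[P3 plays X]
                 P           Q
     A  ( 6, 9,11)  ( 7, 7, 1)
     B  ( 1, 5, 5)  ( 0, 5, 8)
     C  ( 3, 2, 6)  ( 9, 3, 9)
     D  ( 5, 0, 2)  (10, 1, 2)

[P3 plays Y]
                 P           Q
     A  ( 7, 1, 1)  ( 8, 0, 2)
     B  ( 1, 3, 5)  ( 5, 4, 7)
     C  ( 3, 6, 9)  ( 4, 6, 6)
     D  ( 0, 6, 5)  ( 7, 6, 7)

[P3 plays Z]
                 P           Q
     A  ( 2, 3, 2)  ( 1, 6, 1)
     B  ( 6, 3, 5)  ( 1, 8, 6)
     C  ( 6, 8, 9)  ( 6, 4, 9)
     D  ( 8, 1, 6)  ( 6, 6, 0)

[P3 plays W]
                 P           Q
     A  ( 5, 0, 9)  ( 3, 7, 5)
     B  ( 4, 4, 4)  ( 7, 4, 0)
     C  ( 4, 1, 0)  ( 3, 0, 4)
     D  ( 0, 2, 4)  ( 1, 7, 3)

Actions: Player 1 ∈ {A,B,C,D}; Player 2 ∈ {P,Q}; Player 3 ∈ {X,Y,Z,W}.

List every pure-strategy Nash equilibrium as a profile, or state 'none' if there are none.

NE set: (A,P,X)

(A,P,X): NE
(A,P,Y): not NE [P3→X gives 11>1]
(A,P,Z): not NE [P1→D gives 8>2; P2→Q gives 6>3; P3→X gives 11>2]
(A,P,W): not NE [P2→Q gives 7>0; P3→X gives 11>9]
(A,Q,X): not NE [P1→D gives 10>7; P2→P gives 9>7; P3→W gives 5>1]
(A,Q,Y): not NE [P2→P gives 1>0; P3→W gives 5>2]
(A,Q,Z): not NE [P1→D gives 6>1; P3→W gives 5>1]
(A,Q,W): not NE [P1→B gives 7>3]
(B,P,X): not NE [P1→A gives 6>1]
(B,P,Y): not NE [P1→A gives 7>1; P2→Q gives 4>3]
(B,P,Z): not NE [P1→D gives 8>6; P2→Q gives 8>3]
(B,P,W): not NE [P1→A gives 5>4; P3→Z gives 5>4]
(B,Q,X): not NE [P1→D gives 10>0]
(B,Q,Y): not NE [P1→A gives 8>5; P3→X gives 8>7]
(B,Q,Z): not NE [P1→D gives 6>1; P3→X gives 8>6]
(B,Q,W): not NE [P3→X gives 8>0]
(C,P,X): not NE [P1→A gives 6>3; P2→Q gives 3>2; P3→Z gives 9>6]
(C,P,Y): not NE [P1→A gives 7>3]
(C,P,Z): not NE [P1→D gives 8>6]
(C,P,W): not NE [P1→A gives 5>4; P3→Z gives 9>0]
(C,Q,X): not NE [P1→D gives 10>9]
(C,Q,Y): not NE [P1→A gives 8>4; P3→Z gives 9>6]
(C,Q,Z): not NE [P2→P gives 8>4]
(C,Q,W): not NE [P1→B gives 7>3; P2→P gives 1>0; P3→Z gives 9>4]
(D,P,X): not NE [P1→A gives 6>5; P2→Q gives 1>0; P3→Z gives 6>2]
(D,P,Y): not NE [P1→A gives 7>0; P3→Z gives 6>5]
(D,P,Z): not NE [P2→Q gives 6>1]
(D,P,W): not NE [P1→A gives 5>0; P2→Q gives 7>2; P3→Z gives 6>4]
(D,Q,X): not NE [P3→Y gives 7>2]
(D,Q,Y): not NE [P1→A gives 8>7]
(D,Q,Z): not NE [P3→Y gives 7>0]
(D,Q,W): not NE [P1→B gives 7>1; P3→Y gives 7>3]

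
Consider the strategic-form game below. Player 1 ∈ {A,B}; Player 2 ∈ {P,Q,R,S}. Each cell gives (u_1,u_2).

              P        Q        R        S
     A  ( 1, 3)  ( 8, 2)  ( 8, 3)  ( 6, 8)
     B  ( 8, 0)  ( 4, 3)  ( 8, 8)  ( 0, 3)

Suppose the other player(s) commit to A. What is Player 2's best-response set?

argmax u_2 = {S}

u_2(P vs A) = 3
u_2(Q vs A) = 2
u_2(R vs A) = 3
u_2(S vs A) = 8
max payoff 8 at {S}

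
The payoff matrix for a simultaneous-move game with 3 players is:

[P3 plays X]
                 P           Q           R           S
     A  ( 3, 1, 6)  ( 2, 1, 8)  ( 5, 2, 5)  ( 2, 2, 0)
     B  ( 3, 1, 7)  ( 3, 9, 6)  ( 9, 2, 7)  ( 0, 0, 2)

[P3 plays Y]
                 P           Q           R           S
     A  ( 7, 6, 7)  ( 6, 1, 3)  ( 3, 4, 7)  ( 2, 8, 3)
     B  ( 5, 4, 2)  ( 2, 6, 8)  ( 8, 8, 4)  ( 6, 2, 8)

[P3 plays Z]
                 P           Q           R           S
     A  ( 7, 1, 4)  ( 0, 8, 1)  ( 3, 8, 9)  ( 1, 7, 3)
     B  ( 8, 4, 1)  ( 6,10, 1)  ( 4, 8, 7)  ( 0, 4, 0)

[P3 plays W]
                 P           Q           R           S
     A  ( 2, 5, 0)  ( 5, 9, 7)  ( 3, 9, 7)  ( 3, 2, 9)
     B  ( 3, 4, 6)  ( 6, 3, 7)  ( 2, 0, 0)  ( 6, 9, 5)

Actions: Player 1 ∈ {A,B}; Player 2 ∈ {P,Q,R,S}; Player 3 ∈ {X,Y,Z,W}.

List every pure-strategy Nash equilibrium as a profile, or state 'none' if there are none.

No pure NE.

(A,P,X): not NE [P2→S gives 2>1; P3→Y gives 7>6]
(A,P,Y): not NE [P2→S gives 8>6]
(A,P,Z): not NE [P1→B gives 8>7; P2→R gives 8>1; P3→Y gives 7>4]
(A,P,W): not NE [P1→B gives 3>2; P2→R gives 9>5; P3→Y gives 7>0]
(A,Q,X): not NE [P1→B gives 3>2; P2→S gives 2>1]
(A,Q,Y): not NE [P2→S gives 8>1; P3→X gives 8>3]
(A,Q,Z): not NE [P1→B gives 6>0; P3→X gives 8>1]
(A,Q,W): not NE [P1→B gives 6>5; P3→X gives 8>7]
(A,R,X): not NE [P1→B gives 9>5; P3→Z gives 9>5]
(A,R,Y): not NE [P1→B gives 8>3; P2→S gives 8>4; P3→Z gives 9>7]
(A,R,Z): not NE [P1→B gives 4>3]
(A,R,W): not NE [P3→Z gives 9>7]
(A,S,X): not NE [P3→W gives 9>0]
(A,S,Y): not NE [P1→B gives 6>2; P3→W gives 9>3]
(A,S,Z): not NE [P2→R gives 8>7; P3→W gives 9>3]
(A,S,W): not NE [P1→B gives 6>3; P2→R gives 9>2]
(B,P,X): not NE [P2→Q gives 9>1]
(B,P,Y): not NE [P1→A gives 7>5; P2→R gives 8>4; P3→X gives 7>2]
(B,P,Z): not NE [P2→Q gives 10>4; P3→X gives 7>1]
(B,P,W): not NE [P2→S gives 9>4; P3→X gives 7>6]
(B,Q,X): not NE [P3→Y gives 8>6]
(B,Q,Y): not NE [P1→A gives 6>2; P2→R gives 8>6]
(B,Q,Z): not NE [P3→Y gives 8>1]
(B,Q,W): not NE [P2→S gives 9>3; P3→Y gives 8>7]
(B,R,X): not NE [P2→Q gives 9>2]
(B,R,Y): not NE [P3→Z gives 7>4]
(B,R,Z): not NE [P2→Q gives 10>8]
(B,R,W): not NE [P1→A gives 3>2; P2→S gives 9>0; P3→Z gives 7>0]
(B,S,X): not NE [P1→A gives 2>0; P2→Q gives 9>0; P3→Y gives 8>2]
(B,S,Y): not NE [P2→R gives 8>2]
(B,S,Z): not NE [P1→A gives 1>0; P2→Q gives 10>4; P3→Y gives 8>0]
(B,S,W): not NE [P3→Y gives 8>5]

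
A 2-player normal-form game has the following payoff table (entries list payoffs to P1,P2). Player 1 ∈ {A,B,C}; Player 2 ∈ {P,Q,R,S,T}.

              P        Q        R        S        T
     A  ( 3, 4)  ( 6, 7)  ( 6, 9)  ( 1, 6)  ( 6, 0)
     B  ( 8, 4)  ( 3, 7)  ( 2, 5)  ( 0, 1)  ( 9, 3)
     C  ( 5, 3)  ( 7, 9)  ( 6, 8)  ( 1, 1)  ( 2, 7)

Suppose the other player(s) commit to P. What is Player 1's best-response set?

u_1(A vs P) = 3
u_1(B vs P) = 8
u_1(C vs P) = 5
max payoff 8 at {B}

argmax u_1 = {B}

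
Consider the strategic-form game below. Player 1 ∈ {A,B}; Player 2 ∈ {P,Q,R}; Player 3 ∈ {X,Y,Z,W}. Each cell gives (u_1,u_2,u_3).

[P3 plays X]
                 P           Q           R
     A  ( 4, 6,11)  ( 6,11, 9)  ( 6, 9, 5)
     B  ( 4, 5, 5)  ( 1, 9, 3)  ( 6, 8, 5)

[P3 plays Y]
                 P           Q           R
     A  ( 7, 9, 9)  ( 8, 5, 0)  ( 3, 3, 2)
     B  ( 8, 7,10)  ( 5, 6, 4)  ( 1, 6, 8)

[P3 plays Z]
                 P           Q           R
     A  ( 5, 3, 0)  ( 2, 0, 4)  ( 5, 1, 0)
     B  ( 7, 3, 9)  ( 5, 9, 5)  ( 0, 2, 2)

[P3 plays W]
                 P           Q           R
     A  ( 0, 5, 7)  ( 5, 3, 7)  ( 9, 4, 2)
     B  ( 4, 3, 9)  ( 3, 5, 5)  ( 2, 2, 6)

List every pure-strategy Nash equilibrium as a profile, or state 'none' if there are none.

(A,P,X): not NE [P2→Q gives 11>6]
(A,P,Y): not NE [P1→B gives 8>7; P3→X gives 11>9]
(A,P,Z): not NE [P1→B gives 7>5; P3→X gives 11>0]
(A,P,W): not NE [P1→B gives 4>0; P3→X gives 11>7]
(A,Q,X): NE
(A,Q,Y): not NE [P2→P gives 9>5; P3→X gives 9>0]
(A,Q,Z): not NE [P1→B gives 5>2; P2→P gives 3>0; P3→X gives 9>4]
(A,Q,W): not NE [P2→P gives 5>3; P3→X gives 9>7]
(A,R,X): not NE [P2→Q gives 11>9]
(A,R,Y): not NE [P2→P gives 9>3; P3→X gives 5>2]
(A,R,Z): not NE [P2→P gives 3>1; P3→X gives 5>0]
(A,R,W): not NE [P2→P gives 5>4; P3→X gives 5>2]
(B,P,X): not NE [P2→Q gives 9>5; P3→Y gives 10>5]
(B,P,Y): NE
(B,P,Z): not NE [P2→Q gives 9>3; P3→Y gives 10>9]
(B,P,W): not NE [P2→Q gives 5>3; P3→Y gives 10>9]
(B,Q,X): not NE [P1→A gives 6>1; P3→W gives 5>3]
(B,Q,Y): not NE [P1→A gives 8>5; P2→P gives 7>6; P3→W gives 5>4]
(B,Q,Z): NE
(B,Q,W): not NE [P1→A gives 5>3]
(B,R,X): not NE [P2→Q gives 9>8; P3→Y gives 8>5]
(B,R,Y): not NE [P1→A gives 3>1; P2→P gives 7>6]
(B,R,Z): not NE [P1→A gives 5>0; P2→Q gives 9>2; P3→Y gives 8>2]
(B,R,W): not NE [P1→A gives 9>2; P2→Q gives 5>2; P3→Y gives 8>6]

Nash profiles: (A,Q,X), (B,P,Y), (B,Q,Z)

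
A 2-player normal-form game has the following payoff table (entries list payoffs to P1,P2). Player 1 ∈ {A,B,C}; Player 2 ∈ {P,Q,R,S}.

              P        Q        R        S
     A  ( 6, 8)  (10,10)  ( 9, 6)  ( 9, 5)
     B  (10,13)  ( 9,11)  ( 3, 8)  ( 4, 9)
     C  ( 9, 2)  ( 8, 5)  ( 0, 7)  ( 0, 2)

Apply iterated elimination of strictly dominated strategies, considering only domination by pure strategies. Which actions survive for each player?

P1 drop C (B beats it: P:10>9 Q:9>8 R:3>0 S:4>0)
P2 drop R (P beats it: A:8>6 B:13>8)
P2 drop S (P beats it: A:8>5 B:13>9)
P1→{A,B} P2→{P,Q}

Survivors P1:{A,B} P2:{P,Q}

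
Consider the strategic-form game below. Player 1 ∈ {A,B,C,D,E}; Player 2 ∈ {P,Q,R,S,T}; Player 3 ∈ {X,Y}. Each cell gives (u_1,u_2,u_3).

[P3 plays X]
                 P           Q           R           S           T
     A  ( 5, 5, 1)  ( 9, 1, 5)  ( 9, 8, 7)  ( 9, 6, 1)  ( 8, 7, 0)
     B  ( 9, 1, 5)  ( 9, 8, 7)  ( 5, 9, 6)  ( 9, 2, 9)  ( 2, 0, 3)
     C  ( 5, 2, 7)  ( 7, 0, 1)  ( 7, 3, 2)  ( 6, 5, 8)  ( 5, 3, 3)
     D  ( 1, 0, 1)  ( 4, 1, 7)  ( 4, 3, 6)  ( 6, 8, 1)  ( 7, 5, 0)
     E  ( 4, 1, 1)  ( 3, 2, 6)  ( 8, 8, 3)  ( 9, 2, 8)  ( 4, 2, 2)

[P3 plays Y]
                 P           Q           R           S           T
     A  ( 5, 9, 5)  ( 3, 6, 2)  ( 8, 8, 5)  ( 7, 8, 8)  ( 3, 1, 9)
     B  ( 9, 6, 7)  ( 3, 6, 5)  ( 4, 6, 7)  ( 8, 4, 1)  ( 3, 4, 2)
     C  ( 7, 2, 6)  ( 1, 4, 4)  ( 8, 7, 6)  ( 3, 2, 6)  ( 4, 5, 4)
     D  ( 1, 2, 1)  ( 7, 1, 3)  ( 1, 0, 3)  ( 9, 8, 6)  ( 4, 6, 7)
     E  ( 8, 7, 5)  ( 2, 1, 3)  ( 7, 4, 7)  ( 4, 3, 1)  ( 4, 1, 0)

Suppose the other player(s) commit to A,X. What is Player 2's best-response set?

u_2(P vs A,X) = 5
u_2(Q vs A,X) = 1
u_2(R vs A,X) = 8
u_2(S vs A,X) = 6
u_2(T vs A,X) = 7
max payoff 8 at {R}

P2 best: {R}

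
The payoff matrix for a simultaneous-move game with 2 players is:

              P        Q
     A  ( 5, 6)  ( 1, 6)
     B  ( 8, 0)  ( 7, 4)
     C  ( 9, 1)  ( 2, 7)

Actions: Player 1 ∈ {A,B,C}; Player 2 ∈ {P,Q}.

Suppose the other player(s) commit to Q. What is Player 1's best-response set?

u_1(A vs Q) = 1
u_1(B vs Q) = 7
u_1(C vs Q) = 2
max payoff 7 at {B}

BR_1 = {B}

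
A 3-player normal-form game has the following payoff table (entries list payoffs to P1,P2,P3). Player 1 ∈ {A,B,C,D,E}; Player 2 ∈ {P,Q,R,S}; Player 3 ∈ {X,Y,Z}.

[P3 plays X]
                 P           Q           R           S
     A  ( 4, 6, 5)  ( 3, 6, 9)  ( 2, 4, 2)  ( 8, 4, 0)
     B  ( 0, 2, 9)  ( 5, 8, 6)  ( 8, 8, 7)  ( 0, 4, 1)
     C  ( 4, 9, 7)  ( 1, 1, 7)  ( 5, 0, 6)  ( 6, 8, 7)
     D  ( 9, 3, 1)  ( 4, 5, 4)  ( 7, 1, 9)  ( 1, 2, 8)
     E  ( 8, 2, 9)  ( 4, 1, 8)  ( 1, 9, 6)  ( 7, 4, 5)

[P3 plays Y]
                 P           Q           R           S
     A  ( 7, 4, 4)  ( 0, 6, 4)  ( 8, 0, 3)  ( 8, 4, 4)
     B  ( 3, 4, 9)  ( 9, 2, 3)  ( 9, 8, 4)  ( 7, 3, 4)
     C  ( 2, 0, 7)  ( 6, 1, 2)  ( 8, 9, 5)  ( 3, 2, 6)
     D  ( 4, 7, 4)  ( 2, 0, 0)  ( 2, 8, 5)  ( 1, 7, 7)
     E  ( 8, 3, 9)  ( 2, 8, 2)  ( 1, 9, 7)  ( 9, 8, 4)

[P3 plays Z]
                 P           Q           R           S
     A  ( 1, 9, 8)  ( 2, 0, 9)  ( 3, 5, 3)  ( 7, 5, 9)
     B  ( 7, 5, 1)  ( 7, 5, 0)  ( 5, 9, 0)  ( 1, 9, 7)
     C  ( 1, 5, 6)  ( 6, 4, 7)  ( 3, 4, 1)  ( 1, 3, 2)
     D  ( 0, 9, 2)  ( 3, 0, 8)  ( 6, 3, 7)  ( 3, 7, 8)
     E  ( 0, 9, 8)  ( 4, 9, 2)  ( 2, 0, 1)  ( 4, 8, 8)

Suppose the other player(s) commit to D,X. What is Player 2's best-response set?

P2 best: {Q}

u_2(P vs D,X) = 3
u_2(Q vs D,X) = 5
u_2(R vs D,X) = 1
u_2(S vs D,X) = 2
max payoff 5 at {Q}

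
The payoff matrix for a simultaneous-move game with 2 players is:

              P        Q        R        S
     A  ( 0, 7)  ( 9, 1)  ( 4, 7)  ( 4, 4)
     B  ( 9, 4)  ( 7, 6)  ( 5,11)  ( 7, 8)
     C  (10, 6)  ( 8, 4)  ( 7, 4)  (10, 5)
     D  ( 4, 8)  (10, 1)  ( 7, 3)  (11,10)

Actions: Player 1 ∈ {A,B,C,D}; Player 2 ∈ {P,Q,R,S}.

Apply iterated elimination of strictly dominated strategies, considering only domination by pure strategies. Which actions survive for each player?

IESDS → P1:{C,D} P2:{P,S}

P1 drop A (D beats it: P:4>0 Q:10>9 R:7>4 S:11>4)
P1 drop B (C beats it: P:10>9 Q:8>7 R:7>5 S:10>7)
P2 drop Q (P beats it: C:6>4 D:8>1)
P2 drop R (P beats it: C:6>4 D:8>3)
P1→{C,D} P2→{P,S}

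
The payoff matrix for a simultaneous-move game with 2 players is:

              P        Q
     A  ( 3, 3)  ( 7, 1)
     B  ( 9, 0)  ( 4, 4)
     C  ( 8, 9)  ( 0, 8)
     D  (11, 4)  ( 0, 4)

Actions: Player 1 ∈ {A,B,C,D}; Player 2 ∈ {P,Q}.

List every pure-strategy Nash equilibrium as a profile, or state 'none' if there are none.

PSNE = {(D,P)}

(A,P): not NE [P1→D gives 11>3]
(A,Q): not NE [P2→P gives 3>1]
(B,P): not NE [P1→D gives 11>9; P2→Q gives 4>0]
(B,Q): not NE [P1→A gives 7>4]
(C,P): not NE [P1→D gives 11>8]
(C,Q): not NE [P1→A gives 7>0; P2→P gives 9>8]
(D,P): NE
(D,Q): not NE [P1→A gives 7>0]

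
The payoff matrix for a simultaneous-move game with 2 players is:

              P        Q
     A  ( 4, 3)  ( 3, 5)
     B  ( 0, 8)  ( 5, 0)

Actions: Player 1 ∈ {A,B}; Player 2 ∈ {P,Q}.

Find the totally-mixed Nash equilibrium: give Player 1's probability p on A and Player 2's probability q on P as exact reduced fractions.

p=4/5, q=1/3

P1 indiff ⇒ q·4+(1-q)·3 = q·0+(1-q)·5 ⇒ q(4) = (1-q)(2) ⇒ q = 1/3
P2 indiff ⇒ p·3+(1-p)·8 = p·5+(1-p)·0 ⇒ p(-2) = (1-p)(-8) ⇒ p = 4/5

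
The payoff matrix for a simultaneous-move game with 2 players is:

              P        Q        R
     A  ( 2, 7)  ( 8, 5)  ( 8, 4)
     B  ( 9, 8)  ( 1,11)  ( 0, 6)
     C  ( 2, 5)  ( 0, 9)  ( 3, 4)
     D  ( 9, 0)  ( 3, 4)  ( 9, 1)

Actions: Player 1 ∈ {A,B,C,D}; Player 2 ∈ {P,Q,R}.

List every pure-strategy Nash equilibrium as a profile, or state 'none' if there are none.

Equilibria: none

(A,P): not NE [P1→D gives 9>2]
(A,Q): not NE [P2→P gives 7>5]
(A,R): not NE [P1→D gives 9>8; P2→P gives 7>4]
(B,P): not NE [P2→Q gives 11>8]
(B,Q): not NE [P1→A gives 8>1]
(B,R): not NE [P1→D gives 9>0; P2→Q gives 11>6]
(C,P): not NE [P1→D gives 9>2; P2→Q gives 9>5]
(C,Q): not NE [P1→A gives 8>0]
(C,R): not NE [P1→D gives 9>3; P2→Q gives 9>4]
(D,P): not NE [P2→Q gives 4>0]
(D,Q): not NE [P1→A gives 8>3]
(D,R): not NE [P2→Q gives 4>1]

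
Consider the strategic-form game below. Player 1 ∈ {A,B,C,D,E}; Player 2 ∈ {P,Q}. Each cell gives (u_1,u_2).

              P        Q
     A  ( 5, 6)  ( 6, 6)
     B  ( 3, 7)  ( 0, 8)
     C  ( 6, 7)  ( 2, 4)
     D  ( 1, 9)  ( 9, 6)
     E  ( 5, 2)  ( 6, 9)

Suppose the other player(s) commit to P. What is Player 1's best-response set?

argmax u_1 = {C}

u_1(A vs P) = 5
u_1(B vs P) = 3
u_1(C vs P) = 6
u_1(D vs P) = 1
u_1(E vs P) = 5
max payoff 6 at {C}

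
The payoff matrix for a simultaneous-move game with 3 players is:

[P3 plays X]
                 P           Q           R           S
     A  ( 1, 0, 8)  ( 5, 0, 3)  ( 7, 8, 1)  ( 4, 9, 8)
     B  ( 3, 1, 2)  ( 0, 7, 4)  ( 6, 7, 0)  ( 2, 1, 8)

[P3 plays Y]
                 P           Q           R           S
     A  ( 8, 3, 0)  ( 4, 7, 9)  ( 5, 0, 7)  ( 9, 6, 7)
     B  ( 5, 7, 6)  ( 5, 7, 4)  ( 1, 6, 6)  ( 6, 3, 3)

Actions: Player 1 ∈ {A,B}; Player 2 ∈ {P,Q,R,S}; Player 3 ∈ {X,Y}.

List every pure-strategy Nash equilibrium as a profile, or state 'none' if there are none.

(A,P,X): not NE [P1→B gives 3>1; P2→S gives 9>0]
(A,P,Y): not NE [P2→Q gives 7>3; P3→X gives 8>0]
(A,Q,X): not NE [P2→S gives 9>0; P3→Y gives 9>3]
(A,Q,Y): not NE [P1→B gives 5>4]
(A,R,X): not NE [P2→S gives 9>8; P3→Y gives 7>1]
(A,R,Y): not NE [P2→Q gives 7>0]
(A,S,X): NE
(A,S,Y): not NE [P2→Q gives 7>6; P3→X gives 8>7]
(B,P,X): not NE [P2→R gives 7>1; P3→Y gives 6>2]
(B,P,Y): not NE [P1→A gives 8>5]
(B,Q,X): not NE [P1→A gives 5>0]
(B,Q,Y): NE
(B,R,X): not NE [P1→A gives 7>6; P3→Y gives 6>0]
(B,R,Y): not NE [P1→A gives 5>1; P2→Q gives 7>6]
(B,S,X): not NE [P1→A gives 4>2; P2→R gives 7>1]
(B,S,Y): not NE [P1→A gives 9>6; P2→Q gives 7>3; P3→X gives 8>3]

NE set: (A,S,X), (B,Q,Y)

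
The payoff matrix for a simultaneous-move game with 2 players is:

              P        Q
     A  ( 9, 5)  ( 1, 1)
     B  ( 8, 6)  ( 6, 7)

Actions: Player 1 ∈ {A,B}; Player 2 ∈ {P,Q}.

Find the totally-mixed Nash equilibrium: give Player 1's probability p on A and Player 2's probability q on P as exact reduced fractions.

p=1/5, q=5/6

P1 indiff ⇒ q·9+(1-q)·1 = q·8+(1-q)·6 ⇒ q(1) = (1-q)(5) ⇒ q = 5/6
P2 indiff ⇒ p·5+(1-p)·6 = p·1+(1-p)·7 ⇒ p(4) = (1-p)(1) ⇒ p = 1/5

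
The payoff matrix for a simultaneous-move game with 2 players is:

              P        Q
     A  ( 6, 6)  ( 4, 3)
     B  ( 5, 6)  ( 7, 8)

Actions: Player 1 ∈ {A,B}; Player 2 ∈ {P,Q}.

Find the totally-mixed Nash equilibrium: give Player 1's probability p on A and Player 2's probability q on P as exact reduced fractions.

p=2/5, q=3/4

P1 indiff ⇒ q·6+(1-q)·4 = q·5+(1-q)·7 ⇒ q(1) = (1-q)(3) ⇒ q = 3/4
P2 indiff ⇒ p·6+(1-p)·6 = p·3+(1-p)·8 ⇒ p(3) = (1-p)(2) ⇒ p = 2/5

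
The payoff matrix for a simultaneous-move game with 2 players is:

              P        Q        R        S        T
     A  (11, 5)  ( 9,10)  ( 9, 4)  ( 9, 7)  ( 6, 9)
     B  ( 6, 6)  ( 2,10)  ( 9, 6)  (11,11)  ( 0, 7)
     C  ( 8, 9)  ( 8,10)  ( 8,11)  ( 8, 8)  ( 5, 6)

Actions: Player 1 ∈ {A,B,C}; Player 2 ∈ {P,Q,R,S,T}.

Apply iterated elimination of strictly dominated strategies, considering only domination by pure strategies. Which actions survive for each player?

Remaining: P1:{A,B} P2:{Q,S}

P1 drop C (A beats it: P:11>8 Q:9>8 R:9>8 S:9>8 T:6>5)
P2 drop P (Q beats it: A:10>5 B:10>6)
P2 drop R (Q beats it: A:10>4 B:10>6)
P2 drop T (Q beats it: A:10>9 B:10>7)
P1→{A,B} P2→{Q,S}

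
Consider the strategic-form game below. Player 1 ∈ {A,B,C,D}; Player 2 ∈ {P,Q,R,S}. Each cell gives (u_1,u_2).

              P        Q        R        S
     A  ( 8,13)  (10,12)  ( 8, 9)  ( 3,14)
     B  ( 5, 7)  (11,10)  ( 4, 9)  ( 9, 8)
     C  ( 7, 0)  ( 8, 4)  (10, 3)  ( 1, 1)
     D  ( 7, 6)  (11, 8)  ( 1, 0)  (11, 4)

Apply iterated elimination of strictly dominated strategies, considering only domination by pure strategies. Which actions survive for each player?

P2 drop R (Q beats it: A:12>9 B:10>9 C:4>3 D:8>0)
P1 drop C (A beats it: P:8>7 Q:10>8 S:3>1)
P1→{A,B,D} P2→{P,Q,S}

IESDS → P1:{A,B,D} P2:{P,Q,S}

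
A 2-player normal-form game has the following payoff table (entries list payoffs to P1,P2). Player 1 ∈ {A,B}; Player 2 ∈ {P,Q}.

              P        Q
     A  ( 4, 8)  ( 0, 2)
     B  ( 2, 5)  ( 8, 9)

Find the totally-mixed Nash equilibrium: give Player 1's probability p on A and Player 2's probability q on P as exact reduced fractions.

P1 indiff ⇒ q·4+(1-q)·0 = q·2+(1-q)·8 ⇒ q(2) = (1-q)(8) ⇒ q = 4/5
P2 indiff ⇒ p·8+(1-p)·5 = p·2+(1-p)·9 ⇒ p(6) = (1-p)(4) ⇒ p = 2/5

(p,q) = (2/5, 4/5)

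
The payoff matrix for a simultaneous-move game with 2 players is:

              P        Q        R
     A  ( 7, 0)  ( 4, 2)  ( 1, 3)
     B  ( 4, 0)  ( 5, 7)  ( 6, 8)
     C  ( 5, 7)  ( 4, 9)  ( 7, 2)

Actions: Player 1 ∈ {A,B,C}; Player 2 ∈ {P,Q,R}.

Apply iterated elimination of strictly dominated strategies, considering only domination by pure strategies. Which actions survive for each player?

P2 drop P (Q beats it: A:2>0 B:7>0 C:9>7)
P1 drop A (B beats it: Q:5>4 R:6>1)
P1→{B,C} P2→{Q,R}

IESDS → P1:{B,C} P2:{Q,R}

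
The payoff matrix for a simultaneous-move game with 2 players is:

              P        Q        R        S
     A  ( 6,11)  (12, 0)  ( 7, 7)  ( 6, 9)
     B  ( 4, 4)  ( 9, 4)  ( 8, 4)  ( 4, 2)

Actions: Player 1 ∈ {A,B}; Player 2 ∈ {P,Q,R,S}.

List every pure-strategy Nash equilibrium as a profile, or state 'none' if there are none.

Nash profiles: (A,P), (B,R)

(A,P): NE
(A,Q): not NE [P2→P gives 11>0]
(A,R): not NE [P1→B gives 8>7; P2→P gives 11>7]
(A,S): not NE [P2→P gives 11>9]
(B,P): not NE [P1→A gives 6>4]
(B,Q): not NE [P1→A gives 12>9]
(B,R): NE
(B,S): not NE [P1→A gives 6>4; P2→R gives 4>2]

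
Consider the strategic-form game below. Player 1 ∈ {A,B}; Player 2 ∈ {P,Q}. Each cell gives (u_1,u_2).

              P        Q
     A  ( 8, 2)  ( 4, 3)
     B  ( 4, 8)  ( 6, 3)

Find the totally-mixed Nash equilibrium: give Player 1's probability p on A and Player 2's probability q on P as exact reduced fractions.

P1 indiff ⇒ q·8+(1-q)·4 = q·4+(1-q)·6 ⇒ q(4) = (1-q)(2) ⇒ q = 1/3
P2 indiff ⇒ p·2+(1-p)·8 = p·3+(1-p)·3 ⇒ p(-1) = (1-p)(-5) ⇒ p = 5/6

p=5/6, q=1/3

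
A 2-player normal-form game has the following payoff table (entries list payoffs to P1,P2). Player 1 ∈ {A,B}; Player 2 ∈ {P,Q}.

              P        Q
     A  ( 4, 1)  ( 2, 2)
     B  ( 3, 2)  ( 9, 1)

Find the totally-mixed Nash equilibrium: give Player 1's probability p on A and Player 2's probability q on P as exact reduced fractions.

(p,q) = (1/2, 7/8)

P1 indiff ⇒ q·4+(1-q)·2 = q·3+(1-q)·9 ⇒ q(1) = (1-q)(7) ⇒ q = 7/8
P2 indiff ⇒ p·1+(1-p)·2 = p·2+(1-p)·1 ⇒ p(-1) = (1-p)(-1) ⇒ p = 1/2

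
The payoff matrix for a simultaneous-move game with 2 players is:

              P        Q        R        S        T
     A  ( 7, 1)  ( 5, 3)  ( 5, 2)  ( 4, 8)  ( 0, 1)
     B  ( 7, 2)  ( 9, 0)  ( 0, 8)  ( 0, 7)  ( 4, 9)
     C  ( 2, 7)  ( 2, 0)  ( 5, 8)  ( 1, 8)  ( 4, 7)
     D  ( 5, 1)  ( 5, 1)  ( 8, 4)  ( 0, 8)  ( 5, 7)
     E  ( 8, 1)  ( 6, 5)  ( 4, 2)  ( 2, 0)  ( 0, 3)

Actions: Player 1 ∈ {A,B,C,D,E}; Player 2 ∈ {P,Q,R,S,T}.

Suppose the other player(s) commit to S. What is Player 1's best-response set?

u_1(A vs S) = 4
u_1(B vs S) = 0
u_1(C vs S) = 1
u_1(D vs S) = 0
u_1(E vs S) = 2
max payoff 4 at {A}

BR_1 = {A}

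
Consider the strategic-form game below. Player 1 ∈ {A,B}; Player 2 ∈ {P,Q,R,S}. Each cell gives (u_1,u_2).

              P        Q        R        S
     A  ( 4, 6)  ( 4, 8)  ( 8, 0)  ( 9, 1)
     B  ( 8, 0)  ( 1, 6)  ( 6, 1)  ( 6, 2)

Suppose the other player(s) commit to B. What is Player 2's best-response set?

argmax u_2 = {Q}

u_2(P vs B) = 0
u_2(Q vs B) = 6
u_2(R vs B) = 1
u_2(S vs B) = 2
max payoff 6 at {Q}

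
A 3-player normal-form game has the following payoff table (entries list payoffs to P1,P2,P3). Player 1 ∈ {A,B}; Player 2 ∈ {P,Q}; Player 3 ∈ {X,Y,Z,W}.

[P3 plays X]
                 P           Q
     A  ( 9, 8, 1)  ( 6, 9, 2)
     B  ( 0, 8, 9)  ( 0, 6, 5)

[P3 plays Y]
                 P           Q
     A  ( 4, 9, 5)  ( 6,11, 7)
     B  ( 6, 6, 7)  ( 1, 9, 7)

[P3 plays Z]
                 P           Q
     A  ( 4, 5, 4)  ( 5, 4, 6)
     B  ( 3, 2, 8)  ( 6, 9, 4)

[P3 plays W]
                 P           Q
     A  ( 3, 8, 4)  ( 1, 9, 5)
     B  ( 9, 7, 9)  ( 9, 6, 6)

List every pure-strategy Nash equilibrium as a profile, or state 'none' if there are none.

(A,P,X): not NE [P2→Q gives 9>8; P3→Y gives 5>1]
(A,P,Y): not NE [P1→B gives 6>4; P2→Q gives 11>9]
(A,P,Z): not NE [P3→Y gives 5>4]
(A,P,W): not NE [P1→B gives 9>3; P2→Q gives 9>8; P3→Y gives 5>4]
(A,Q,X): not NE [P3→Y gives 7>2]
(A,Q,Y): NE
(A,Q,Z): not NE [P1→B gives 6>5; P2→P gives 5>4; P3→Y gives 7>6]
(A,Q,W): not NE [P1→B gives 9>1; P3→Y gives 7>5]
(B,P,X): not NE [P1→A gives 9>0]
(B,P,Y): not NE [P2→Q gives 9>6; P3→W gives 9>7]
(B,P,Z): not NE [P1→A gives 4>3; P2→Q gives 9>2; P3→W gives 9>8]
(B,P,W): NE
(B,Q,X): not NE [P1→A gives 6>0; P2→P gives 8>6; P3→Y gives 7>5]
(B,Q,Y): not NE [P1→A gives 6>1]
(B,Q,Z): not NE [P3→Y gives 7>4]
(B,Q,W): not NE [P2→P gives 7>6; P3→Y gives 7>6]

PSNE = {(A,Q,Y), (B,P,W)}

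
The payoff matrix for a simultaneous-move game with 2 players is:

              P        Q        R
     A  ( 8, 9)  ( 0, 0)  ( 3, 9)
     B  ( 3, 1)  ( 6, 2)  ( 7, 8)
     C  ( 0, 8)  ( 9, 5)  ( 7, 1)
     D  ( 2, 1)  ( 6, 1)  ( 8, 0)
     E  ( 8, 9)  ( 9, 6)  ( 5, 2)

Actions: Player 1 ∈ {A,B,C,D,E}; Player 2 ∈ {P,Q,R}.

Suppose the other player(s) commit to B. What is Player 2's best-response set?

P2 best: {R}

u_2(P vs B) = 1
u_2(Q vs B) = 2
u_2(R vs B) = 8
max payoff 8 at {R}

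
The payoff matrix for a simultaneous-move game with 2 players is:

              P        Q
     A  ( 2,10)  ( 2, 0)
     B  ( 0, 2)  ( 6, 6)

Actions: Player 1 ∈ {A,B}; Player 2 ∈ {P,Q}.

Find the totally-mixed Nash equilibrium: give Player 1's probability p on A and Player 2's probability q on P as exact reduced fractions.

P1 indiff ⇒ q·2+(1-q)·2 = q·0+(1-q)·6 ⇒ q(2) = (1-q)(4) ⇒ q = 2/3
P2 indiff ⇒ p·10+(1-p)·2 = p·0+(1-p)·6 ⇒ p(10) = (1-p)(4) ⇒ p = 2/7

P1 mixes 2/7 on A; P2 mixes 2/3 on P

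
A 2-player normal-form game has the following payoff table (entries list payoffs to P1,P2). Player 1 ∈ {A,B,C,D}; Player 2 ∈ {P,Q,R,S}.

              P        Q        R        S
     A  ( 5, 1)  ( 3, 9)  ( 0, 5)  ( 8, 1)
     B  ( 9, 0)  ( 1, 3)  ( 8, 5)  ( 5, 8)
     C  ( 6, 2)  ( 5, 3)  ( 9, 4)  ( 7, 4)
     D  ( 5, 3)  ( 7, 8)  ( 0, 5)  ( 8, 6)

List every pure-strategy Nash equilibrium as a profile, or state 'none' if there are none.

(A,P): not NE [P1→B gives 9>5; P2→Q gives 9>1]
(A,Q): not NE [P1→D gives 7>3]
(A,R): not NE [P1→C gives 9>0; P2→Q gives 9>5]
(A,S): not NE [P2→Q gives 9>1]
(B,P): not NE [P2→S gives 8>0]
(B,Q): not NE [P1→D gives 7>1; P2→S gives 8>3]
(B,R): not NE [P1→C gives 9>8; P2→S gives 8>5]
(B,S): not NE [P1→D gives 8>5]
(C,P): not NE [P1→B gives 9>6; P2→S gives 4>2]
(C,Q): not NE [P1→D gives 7>5; P2→S gives 4>3]
(C,R): NE
(C,S): not NE [P1→D gives 8>7]
(D,P): not NE [P1→B gives 9>5; P2→Q gives 8>3]
(D,Q): NE
(D,R): not NE [P1→C gives 9>0; P2→Q gives 8>5]
(D,S): not NE [P2→Q gives 8>6]

Nash profiles: (C,R), (D,Q)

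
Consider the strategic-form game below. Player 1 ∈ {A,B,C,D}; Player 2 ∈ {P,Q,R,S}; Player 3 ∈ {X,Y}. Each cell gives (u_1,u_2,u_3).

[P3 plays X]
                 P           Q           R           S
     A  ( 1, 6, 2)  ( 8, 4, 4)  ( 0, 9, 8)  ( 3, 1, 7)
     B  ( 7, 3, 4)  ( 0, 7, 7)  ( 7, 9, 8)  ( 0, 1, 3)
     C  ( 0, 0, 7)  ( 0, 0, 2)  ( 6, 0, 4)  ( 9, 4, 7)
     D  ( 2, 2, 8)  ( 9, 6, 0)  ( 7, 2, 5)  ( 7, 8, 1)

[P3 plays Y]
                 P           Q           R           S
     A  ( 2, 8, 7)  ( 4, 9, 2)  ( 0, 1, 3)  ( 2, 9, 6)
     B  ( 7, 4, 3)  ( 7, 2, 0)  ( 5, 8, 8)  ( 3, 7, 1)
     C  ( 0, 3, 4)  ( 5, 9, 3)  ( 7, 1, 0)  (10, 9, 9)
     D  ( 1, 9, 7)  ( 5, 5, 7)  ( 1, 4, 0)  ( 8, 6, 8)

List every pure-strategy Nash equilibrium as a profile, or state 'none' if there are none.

PSNE = {(B,R,X), (C,S,Y)}

(A,P,X): not NE [P1→B gives 7>1; P2→R gives 9>6; P3→Y gives 7>2]
(A,P,Y): not NE [P1→B gives 7>2; P2→S gives 9>8]
(A,Q,X): not NE [P1→D gives 9>8; P2→R gives 9>4]
(A,Q,Y): not NE [P1→B gives 7>4; P3→X gives 4>2]
(A,R,X): not NE [P1→D gives 7>0]
(A,R,Y): not NE [P1→C gives 7>0; P2→S gives 9>1; P3→X gives 8>3]
(A,S,X): not NE [P1→C gives 9>3; P2→R gives 9>1]
(A,S,Y): not NE [P1→C gives 10>2; P3→X gives 7>6]
(B,P,X): not NE [P2→R gives 9>3]
(B,P,Y): not NE [P2→R gives 8>4; P3→X gives 4>3]
(B,Q,X): not NE [P1→D gives 9>0; P2→R gives 9>7]
(B,Q,Y): not NE [P2→R gives 8>2; P3→X gives 7>0]
(B,R,X): NE
(B,R,Y): not NE [P1→C gives 7>5]
(B,S,X): not NE [P1→C gives 9>0; P2→R gives 9>1]
(B,S,Y): not NE [P1→C gives 10>3; P2→R gives 8>7; P3→X gives 3>1]
(C,P,X): not NE [P1→B gives 7>0; P2→S gives 4>0]
(C,P,Y): not NE [P1→B gives 7>0; P2→S gives 9>3; P3→X gives 7>4]
(C,Q,X): not NE [P1→D gives 9>0; P2→S gives 4>0; P3→Y gives 3>2]
(C,Q,Y): not NE [P1→B gives 7>5]
(C,R,X): not NE [P1→D gives 7>6; P2→S gives 4>0]
(C,R,Y): not NE [P2→S gives 9>1; P3→X gives 4>0]
(C,S,X): not NE [P3→Y gives 9>7]
(C,S,Y): NE
(D,P,X): not NE [P1→B gives 7>2; P2→S gives 8>2]
(D,P,Y): not NE [P1→B gives 7>1; P3→X gives 8>7]
(D,Q,X): not NE [P2→S gives 8>6; P3→Y gives 7>0]
(D,Q,Y): not NE [P1→B gives 7>5; P2→P gives 9>5]
(D,R,X): not NE [P2→S gives 8>2]
(D,R,Y): not NE [P1→C gives 7>1; P2→P gives 9>4; P3→X gives 5>0]
(D,S,X): not NE [P1→C gives 9>7; P3→Y gives 8>1]
(D,S,Y): not NE [P1→C gives 10>8; P2→P gives 9>6]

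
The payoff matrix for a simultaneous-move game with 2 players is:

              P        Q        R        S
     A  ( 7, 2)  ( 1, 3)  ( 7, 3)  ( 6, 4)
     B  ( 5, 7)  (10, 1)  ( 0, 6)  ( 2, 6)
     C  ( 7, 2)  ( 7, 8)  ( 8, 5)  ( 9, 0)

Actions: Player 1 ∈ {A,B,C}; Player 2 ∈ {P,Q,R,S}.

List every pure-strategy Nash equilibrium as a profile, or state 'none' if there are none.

(A,P): not NE [P2→S gives 4>2]
(A,Q): not NE [P1→B gives 10>1; P2→S gives 4>3]
(A,R): not NE [P1→C gives 8>7; P2→S gives 4>3]
(A,S): not NE [P1→C gives 9>6]
(B,P): not NE [P1→C gives 7>5]
(B,Q): not NE [P2→P gives 7>1]
(B,R): not NE [P1→C gives 8>0; P2→P gives 7>6]
(B,S): not NE [P1→C gives 9>2; P2→P gives 7>6]
(C,P): not NE [P2→Q gives 8>2]
(C,Q): not NE [P1→B gives 10>7]
(C,R): not NE [P2→Q gives 8>5]
(C,S): not NE [P2→Q gives 8>0]

PSNE: ∅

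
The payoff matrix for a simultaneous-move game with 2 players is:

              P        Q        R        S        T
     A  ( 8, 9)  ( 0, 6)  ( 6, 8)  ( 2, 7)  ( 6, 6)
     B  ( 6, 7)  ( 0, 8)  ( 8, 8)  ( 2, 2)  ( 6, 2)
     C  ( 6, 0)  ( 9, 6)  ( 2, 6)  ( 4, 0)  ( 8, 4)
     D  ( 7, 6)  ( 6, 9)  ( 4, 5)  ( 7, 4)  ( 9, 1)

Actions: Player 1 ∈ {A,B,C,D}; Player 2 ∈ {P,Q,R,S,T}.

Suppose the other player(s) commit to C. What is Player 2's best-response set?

P2 best: {Q,R}

u_2(P vs C) = 0
u_2(Q vs C) = 6
u_2(R vs C) = 6
u_2(S vs C) = 0
u_2(T vs C) = 4
max payoff 6 at {Q,R}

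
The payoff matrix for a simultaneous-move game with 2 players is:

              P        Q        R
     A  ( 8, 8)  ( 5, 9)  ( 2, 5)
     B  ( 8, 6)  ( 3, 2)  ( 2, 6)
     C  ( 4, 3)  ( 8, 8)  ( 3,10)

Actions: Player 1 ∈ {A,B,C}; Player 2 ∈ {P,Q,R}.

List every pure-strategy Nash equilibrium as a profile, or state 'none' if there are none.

Nash profiles: (B,P), (C,R)

(A,P): not NE [P2→Q gives 9>8]
(A,Q): not NE [P1→C gives 8>5]
(A,R): not NE [P1→C gives 3>2; P2→Q gives 9>5]
(B,P): NE
(B,Q): not NE [P1→C gives 8>3; P2→R gives 6>2]
(B,R): not NE [P1→C gives 3>2]
(C,P): not NE [P1→B gives 8>4; P2→R gives 10>3]
(C,Q): not NE [P2→R gives 10>8]
(C,R): NE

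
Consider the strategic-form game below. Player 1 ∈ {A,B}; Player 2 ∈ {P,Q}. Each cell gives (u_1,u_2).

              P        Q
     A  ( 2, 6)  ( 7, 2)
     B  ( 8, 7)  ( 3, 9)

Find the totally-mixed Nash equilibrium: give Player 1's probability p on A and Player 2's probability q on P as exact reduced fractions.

P1 indiff ⇒ q·2+(1-q)·7 = q·8+(1-q)·3 ⇒ q(-6) = (1-q)(-4) ⇒ q = 2/5
P2 indiff ⇒ p·6+(1-p)·7 = p·2+(1-p)·9 ⇒ p(4) = (1-p)(2) ⇒ p = 1/3

(p,q) = (1/3, 2/5)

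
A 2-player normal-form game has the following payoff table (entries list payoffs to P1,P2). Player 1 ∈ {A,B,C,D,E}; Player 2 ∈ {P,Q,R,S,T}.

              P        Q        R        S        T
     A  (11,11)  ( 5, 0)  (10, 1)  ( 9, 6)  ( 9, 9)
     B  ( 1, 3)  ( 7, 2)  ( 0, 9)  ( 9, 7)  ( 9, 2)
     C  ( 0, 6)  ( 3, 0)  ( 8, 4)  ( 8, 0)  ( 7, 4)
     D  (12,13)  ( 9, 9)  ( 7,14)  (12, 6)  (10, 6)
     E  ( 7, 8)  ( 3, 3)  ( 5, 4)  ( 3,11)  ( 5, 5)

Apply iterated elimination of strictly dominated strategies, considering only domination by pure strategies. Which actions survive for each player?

Survivors P1:{A,D} P2:{P,R}

P1 drop B (D beats it: P:12>1 Q:9>7 R:7>0 S:12>9 T:10>9)
P1 drop C (A beats it: P:11>0 Q:5>3 R:10>8 S:9>8 T:9>7)
P1 drop E (A beats it: P:11>7 Q:5>3 R:10>5 S:9>3 T:9>5)
P2 drop Q (P beats it: A:11>0 D:13>9)
P2 drop S (P beats it: A:11>6 D:13>6)
P2 drop T (P beats it: A:11>9 D:13>6)
P1→{A,D} P2→{P,R}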